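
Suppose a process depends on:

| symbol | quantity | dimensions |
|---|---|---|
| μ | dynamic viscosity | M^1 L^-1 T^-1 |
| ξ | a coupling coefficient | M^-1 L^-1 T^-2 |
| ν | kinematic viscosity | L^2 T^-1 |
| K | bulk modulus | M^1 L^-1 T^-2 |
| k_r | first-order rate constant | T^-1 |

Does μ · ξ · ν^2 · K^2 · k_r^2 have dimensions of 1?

no

Sum the exponent of each base dimension across the product:
  M: [μ]_M + [ξ]_M + 2·[ν]_M + 2·[K]_M + 2·[k_r]_M = (1) + (-1) + 2·(0) + 2·(1) + 2·(0) = 2
  L: [μ]_L + [ξ]_L + 2·[ν]_L + 2·[K]_L + 2·[k_r]_L = (-1) + (-1) + 2·(2) + 2·(-1) + 2·(0) = 0
  T: [μ]_T + [ξ]_T + 2·[ν]_T + 2·[K]_T + 2·[k_r]_T = (-1) + (-2) + 2·(-1) + 2·(-2) + 2·(-1) = -11
Net dimensions [M² T⁻¹¹] ≠ [1] — not dimensionless.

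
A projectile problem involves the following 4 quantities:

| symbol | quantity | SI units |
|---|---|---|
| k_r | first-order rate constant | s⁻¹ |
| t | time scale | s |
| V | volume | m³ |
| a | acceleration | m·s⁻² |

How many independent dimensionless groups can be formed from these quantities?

2

There are 4 variables and 2 base dimensions (L, T).
The dimension matrix has rank 2.
Independent dimensionless groups: 4 − 2 = 2.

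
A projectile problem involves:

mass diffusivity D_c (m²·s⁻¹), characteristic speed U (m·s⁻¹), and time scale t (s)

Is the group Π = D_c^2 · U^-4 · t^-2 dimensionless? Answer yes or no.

yes

Sum the exponent of each base dimension across the product:
  M: 2·[D_c]_M − 4·[U]_M − 2·[t]_M = 2·(0) − 4·(0) − 2·(0) = 0
  L: 2·[D_c]_L − 4·[U]_L − 2·[t]_L = 2·(2) − 4·(1) − 2·(0) = 0
  T: 2·[D_c]_T − 4·[U]_T − 2·[t]_T = 2·(-1) − 4·(-1) − 2·(1) = 0
All base exponents vanish — dimensionless.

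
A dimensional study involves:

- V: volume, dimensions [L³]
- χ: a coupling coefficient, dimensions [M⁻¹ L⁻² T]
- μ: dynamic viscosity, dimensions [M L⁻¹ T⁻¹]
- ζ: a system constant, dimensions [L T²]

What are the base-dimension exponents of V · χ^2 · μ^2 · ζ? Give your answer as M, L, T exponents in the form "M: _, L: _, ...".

Collect each base-dimension exponent across the product:
  M: (0) + 2·(-1) + 2·(1) + (0) = 0
  L: (3) + 2·(-2) + 2·(-1) + (1) = -2
  T: (0) + 2·(1) + 2·(-1) + (2) = 2
So the dimensions are [L⁻² T²].

M: 0, L: -2, T: 2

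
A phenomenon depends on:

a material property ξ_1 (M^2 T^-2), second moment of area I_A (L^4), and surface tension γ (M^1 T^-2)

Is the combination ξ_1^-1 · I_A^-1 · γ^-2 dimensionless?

Sum the exponent of each base dimension across the product:
  M: −[ξ_1]_M − [I_A]_M − 2·[γ]_M = −(2) − (0) − 2·(1) = -4
  L: −[ξ_1]_L − [I_A]_L − 2·[γ]_L = −(0) − (4) − 2·(0) = -4
  T: −[ξ_1]_T − [I_A]_T − 2·[γ]_T = −(-2) − (0) − 2·(-2) = 6
Net dimensions [M⁻⁴ L⁻⁴ T⁶] ≠ [1] — not dimensionless.

no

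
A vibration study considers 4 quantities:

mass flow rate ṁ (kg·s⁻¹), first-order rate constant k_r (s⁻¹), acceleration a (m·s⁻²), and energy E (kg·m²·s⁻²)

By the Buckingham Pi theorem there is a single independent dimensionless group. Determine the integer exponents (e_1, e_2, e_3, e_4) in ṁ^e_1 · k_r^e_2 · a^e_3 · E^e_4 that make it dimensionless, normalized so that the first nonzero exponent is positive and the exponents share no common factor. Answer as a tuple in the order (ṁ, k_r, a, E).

(1, -3, 2, -1)

M: e_1·(1) + e_2·(0) + e_3·(0) + e_4·(1) = 0
L: e_1·(0) + e_2·(0) + e_3·(1) + e_4·(2) = 0
T: e_1·(-1) + e_2·(-1) + e_3·(-2) + e_4·(-2) = 0
Solving this homogeneous linear system for the smallest-integer solution (first nonzero entry positive) gives (1, -3, 2, -1).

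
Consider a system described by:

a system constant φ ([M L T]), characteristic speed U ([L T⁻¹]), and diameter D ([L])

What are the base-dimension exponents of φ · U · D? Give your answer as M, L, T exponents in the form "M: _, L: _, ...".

M: 1, L: 3, T: 0

Collect each base-dimension exponent across the product:
  M: (1) + (0) + (0) = 1
  L: (1) + (1) + (1) = 3
  T: (1) + (-1) + (0) = 0
So the dimensions are [M L³].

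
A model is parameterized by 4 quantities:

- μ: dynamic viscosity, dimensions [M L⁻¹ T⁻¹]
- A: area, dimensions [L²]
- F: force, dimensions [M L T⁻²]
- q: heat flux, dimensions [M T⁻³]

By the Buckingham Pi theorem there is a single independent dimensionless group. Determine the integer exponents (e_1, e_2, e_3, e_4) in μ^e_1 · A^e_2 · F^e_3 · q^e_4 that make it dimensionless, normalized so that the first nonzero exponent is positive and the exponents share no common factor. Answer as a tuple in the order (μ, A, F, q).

(2, 3, -4, 2)

M: e_1·(1) + e_2·(0) + e_3·(1) + e_4·(1) = 0
L: e_1·(-1) + e_2·(2) + e_3·(1) + e_4·(0) = 0
T: e_1·(-1) + e_2·(0) + e_3·(-2) + e_4·(-3) = 0
Solving this homogeneous linear system for the smallest-integer solution (first nonzero entry positive) gives (2, 3, -4, 2).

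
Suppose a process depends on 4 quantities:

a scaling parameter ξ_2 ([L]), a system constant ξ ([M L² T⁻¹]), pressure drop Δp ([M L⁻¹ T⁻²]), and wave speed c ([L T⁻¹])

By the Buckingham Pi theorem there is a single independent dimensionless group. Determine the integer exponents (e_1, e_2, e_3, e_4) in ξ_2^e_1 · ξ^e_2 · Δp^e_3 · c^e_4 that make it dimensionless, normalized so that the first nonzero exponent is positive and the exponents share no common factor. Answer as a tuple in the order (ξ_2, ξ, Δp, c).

M: e_1·(0) + e_2·(1) + e_3·(1) + e_4·(0) = 0
L: e_1·(1) + e_2·(2) + e_3·(-1) + e_4·(1) = 0
T: e_1·(0) + e_2·(-1) + e_3·(-2) + e_4·(-1) = 0
Solving this homogeneous linear system for the smallest-integer solution (first nonzero entry positive) gives (4, -1, 1, -1).

(4, -1, 1, -1)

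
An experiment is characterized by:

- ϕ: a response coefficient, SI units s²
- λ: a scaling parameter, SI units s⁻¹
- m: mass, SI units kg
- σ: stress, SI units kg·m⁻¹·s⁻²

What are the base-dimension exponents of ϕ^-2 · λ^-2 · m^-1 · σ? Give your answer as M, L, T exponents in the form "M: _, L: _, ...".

M: 0, L: -1, T: -4

Collect each base-dimension exponent across the product:
  M: −2·(0) − 2·(0) − (1) + (1) = 0
  L: −2·(0) − 2·(0) − (0) + (-1) = -1
  T: −2·(2) − 2·(-1) − (0) + (-2) = -4
So the dimensions are [L⁻¹ T⁻⁴].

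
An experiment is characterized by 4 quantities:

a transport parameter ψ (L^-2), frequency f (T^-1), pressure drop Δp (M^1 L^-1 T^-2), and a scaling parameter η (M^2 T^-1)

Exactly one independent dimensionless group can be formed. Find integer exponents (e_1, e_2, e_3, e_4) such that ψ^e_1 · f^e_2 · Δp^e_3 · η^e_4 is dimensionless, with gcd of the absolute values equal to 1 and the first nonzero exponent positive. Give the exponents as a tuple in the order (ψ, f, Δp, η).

M: e_1·(0) + e_2·(0) + e_3·(1) + e_4·(2) = 0
L: e_1·(-2) + e_2·(0) + e_3·(-1) + e_4·(0) = 0
T: e_1·(0) + e_2·(-1) + e_3·(-2) + e_4·(-1) = 0
Solving this homogeneous linear system for the smallest-integer solution (first nonzero entry positive) gives (1, 3, -2, 1).

(1, 3, -2, 1)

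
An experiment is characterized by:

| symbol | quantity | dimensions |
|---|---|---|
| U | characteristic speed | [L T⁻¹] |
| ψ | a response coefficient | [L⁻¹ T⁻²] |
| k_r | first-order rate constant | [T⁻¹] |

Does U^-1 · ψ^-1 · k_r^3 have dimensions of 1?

Sum the exponent of each base dimension across the product:
  L: −[U]_L − [ψ]_L + 3·[k_r]_L = −(1) − (-1) + 3·(0) = 0
  T: −[U]_T − [ψ]_T + 3·[k_r]_T = −(-1) − (-2) + 3·(-1) = 0
All base exponents vanish — dimensionless.

yes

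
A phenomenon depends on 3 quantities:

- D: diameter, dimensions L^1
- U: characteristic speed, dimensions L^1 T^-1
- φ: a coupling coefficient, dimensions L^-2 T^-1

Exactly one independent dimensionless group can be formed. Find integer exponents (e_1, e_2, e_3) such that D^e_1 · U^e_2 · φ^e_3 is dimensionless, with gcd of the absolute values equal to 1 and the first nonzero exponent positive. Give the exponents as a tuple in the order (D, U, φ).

L: e_1·(1) + e_2·(1) + e_3·(-2) = 0
T: e_1·(0) + e_2·(-1) + e_3·(-1) = 0
Solving this homogeneous linear system for the smallest-integer solution (first nonzero entry positive) gives (3, -1, 1).

(3, -1, 1)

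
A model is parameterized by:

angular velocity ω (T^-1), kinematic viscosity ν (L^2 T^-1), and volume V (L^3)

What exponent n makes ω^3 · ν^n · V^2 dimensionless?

-3

Balance the L exponent: (2)·n from ν, plus 3·(0) + 2·(3) = 6 from the rest, must sum to zero.
2n + 6 = 0, so n = -3.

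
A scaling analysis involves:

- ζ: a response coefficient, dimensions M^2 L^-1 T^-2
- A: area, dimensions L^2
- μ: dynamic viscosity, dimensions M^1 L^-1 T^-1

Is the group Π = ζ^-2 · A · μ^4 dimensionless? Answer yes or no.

yes

Sum the exponent of each base dimension across the product:
  M: −2·[ζ]_M + [A]_M + 4·[μ]_M = −2·(2) + (0) + 4·(1) = 0
  L: −2·[ζ]_L + [A]_L + 4·[μ]_L = −2·(-1) + (2) + 4·(-1) = 0
  T: −2·[ζ]_T + [A]_T + 4·[μ]_T = −2·(-2) + (0) + 4·(-1) = 0
All base exponents vanish — dimensionless.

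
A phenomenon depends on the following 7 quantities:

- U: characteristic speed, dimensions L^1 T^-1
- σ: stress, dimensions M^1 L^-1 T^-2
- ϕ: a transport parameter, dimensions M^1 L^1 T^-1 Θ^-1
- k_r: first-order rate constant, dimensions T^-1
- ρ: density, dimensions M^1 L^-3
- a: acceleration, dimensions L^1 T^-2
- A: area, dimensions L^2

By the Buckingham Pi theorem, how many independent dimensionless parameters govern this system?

3

There are 7 variables and 4 base dimensions (M, L, T, Θ).
The dimension matrix has rank 4.
Independent dimensionless groups: 7 − 4 = 3.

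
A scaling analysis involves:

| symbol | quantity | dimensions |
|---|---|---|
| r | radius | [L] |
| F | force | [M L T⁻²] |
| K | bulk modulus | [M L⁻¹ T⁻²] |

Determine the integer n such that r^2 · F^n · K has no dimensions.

Balance the M exponent: (1)·n from F, plus 2·(0) + (1) = 1 from the rest, must sum to zero.
n + 1 = 0, so n = -1.

-1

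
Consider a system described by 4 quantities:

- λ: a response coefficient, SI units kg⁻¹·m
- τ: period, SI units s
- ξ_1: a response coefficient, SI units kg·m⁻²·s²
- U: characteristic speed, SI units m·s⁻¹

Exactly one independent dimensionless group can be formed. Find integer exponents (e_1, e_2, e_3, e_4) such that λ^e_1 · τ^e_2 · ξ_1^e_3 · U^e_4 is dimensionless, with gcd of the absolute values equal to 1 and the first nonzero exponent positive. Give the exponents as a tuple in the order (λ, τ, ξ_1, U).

(1, -1, 1, 1)

M: e_1·(-1) + e_2·(0) + e_3·(1) + e_4·(0) = 0
L: e_1·(1) + e_2·(0) + e_3·(-2) + e_4·(1) = 0
T: e_1·(0) + e_2·(1) + e_3·(2) + e_4·(-1) = 0
Solving this homogeneous linear system for the smallest-integer solution (first nonzero entry positive) gives (1, -1, 1, 1).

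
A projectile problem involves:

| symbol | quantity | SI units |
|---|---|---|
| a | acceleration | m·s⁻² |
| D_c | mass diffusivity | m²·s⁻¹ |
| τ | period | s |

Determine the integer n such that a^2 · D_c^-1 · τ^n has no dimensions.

3

Balance the T exponent: (1)·n from τ, plus 2·(-2) − (-1) = -3 from the rest, must sum to zero.
n − 3 = 0, so n = 3.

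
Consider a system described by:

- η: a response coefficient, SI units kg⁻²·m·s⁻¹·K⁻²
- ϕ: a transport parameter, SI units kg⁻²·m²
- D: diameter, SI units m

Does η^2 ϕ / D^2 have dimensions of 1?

Sum the exponent of each base dimension across the product:
  M: 2·[η]_M + [ϕ]_M − 2·[D]_M = 2·(-2) + (-2) − 2·(0) = -6
  L: 2·[η]_L + [ϕ]_L − 2·[D]_L = 2·(1) + (2) − 2·(1) = 2
  T: 2·[η]_T + [ϕ]_T − 2·[D]_T = 2·(-1) + (0) − 2·(0) = -2
  Θ: 2·[η]_Θ + [ϕ]_Θ − 2·[D]_Θ = 2·(-2) + (0) − 2·(0) = -4
Net dimensions [M⁻⁶ L² T⁻² Θ⁻⁴] ≠ [1] — not dimensionless.

no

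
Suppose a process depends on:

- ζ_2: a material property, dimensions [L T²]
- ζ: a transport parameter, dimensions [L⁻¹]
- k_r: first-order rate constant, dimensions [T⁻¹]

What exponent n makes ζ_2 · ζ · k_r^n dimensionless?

2

Balance the T exponent: (-1)·n from k_r, plus (2) + (0) = 2 from the rest, must sum to zero.
−n + 2 = 0, so n = 2.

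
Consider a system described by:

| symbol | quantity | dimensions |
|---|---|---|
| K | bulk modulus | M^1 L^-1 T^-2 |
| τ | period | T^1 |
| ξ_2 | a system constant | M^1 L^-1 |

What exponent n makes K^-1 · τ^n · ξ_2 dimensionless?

Balance the T exponent: (1)·n from τ, plus −(-2) + (0) = 2 from the rest, must sum to zero.
n + 2 = 0, so n = -2.

-2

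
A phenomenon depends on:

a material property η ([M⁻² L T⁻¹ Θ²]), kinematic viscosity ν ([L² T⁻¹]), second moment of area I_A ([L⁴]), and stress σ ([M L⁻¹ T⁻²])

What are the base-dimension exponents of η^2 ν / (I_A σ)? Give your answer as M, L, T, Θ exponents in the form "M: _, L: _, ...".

Collect each base-dimension exponent across the product:
  M: 2·(-2) + (0) − (0) − (1) = -5
  L: 2·(1) + (2) − (4) − (-1) = 1
  T: 2·(-1) + (-1) − (0) − (-2) = -1
  Θ: 2·(2) + (0) − (0) − (0) = 4
So the dimensions are [M⁻⁵ L T⁻¹ Θ⁴].

M: -5, L: 1, T: -1, Θ: 4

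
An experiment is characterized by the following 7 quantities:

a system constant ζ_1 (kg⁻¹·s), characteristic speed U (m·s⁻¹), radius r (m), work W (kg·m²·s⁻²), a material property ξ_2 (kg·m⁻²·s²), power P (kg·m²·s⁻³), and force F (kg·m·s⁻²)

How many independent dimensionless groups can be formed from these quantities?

There are 7 variables and 3 base dimensions (M, L, T).
The dimension matrix has rank 3.
Independent dimensionless groups: 7 − 3 = 4.

4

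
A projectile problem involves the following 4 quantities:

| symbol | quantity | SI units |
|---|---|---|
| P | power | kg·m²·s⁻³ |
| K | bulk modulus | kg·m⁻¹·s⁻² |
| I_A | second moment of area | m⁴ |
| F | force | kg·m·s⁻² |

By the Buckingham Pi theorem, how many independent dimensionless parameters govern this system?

1

There are 4 variables and 3 base dimensions (M, L, T).
The dimension matrix has rank 3.
Independent dimensionless groups: 4 − 3 = 1.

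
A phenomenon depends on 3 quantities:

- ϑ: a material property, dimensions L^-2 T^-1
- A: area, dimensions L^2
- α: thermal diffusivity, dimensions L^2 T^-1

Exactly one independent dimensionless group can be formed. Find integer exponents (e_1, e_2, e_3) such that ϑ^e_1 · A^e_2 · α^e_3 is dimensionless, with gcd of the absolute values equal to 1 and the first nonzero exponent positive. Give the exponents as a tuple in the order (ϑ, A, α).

(1, 2, -1)

L: e_1·(-2) + e_2·(2) + e_3·(2) = 0
T: e_1·(-1) + e_2·(0) + e_3·(-1) = 0
Solving this homogeneous linear system for the smallest-integer solution (first nonzero entry positive) gives (1, 2, -1).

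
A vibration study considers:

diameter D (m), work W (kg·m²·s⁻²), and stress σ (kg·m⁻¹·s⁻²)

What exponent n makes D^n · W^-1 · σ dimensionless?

3

Balance the L exponent: (1)·n from D, plus −(2) + (-1) = -3 from the rest, must sum to zero.
n − 3 = 0, so n = 3.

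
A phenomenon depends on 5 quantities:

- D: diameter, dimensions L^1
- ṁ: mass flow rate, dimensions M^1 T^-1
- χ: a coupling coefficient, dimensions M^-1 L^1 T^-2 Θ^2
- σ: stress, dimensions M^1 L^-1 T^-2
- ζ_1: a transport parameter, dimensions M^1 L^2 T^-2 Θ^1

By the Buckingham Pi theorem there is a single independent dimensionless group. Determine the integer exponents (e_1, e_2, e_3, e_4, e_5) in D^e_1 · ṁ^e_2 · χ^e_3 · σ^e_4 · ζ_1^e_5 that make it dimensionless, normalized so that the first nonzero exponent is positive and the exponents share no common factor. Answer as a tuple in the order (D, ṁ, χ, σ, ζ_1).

M: e_1·(0) + e_2·(1) + e_3·(-1) + e_4·(1) + e_5·(1) = 0
L: e_1·(1) + e_2·(0) + e_3·(1) + e_4·(-1) + e_5·(2) = 0
T: e_1·(0) + e_2·(-1) + e_3·(-2) + e_4·(-2) + e_5·(-2) = 0
Θ: e_1·(0) + e_2·(0) + e_3·(2) + e_4·(0) + e_5·(1) = 0
Solving this homogeneous linear system for the smallest-integer solution (first nonzero entry positive) gives (2, 4, 1, -1, -2).

(2, 4, 1, -1, -2)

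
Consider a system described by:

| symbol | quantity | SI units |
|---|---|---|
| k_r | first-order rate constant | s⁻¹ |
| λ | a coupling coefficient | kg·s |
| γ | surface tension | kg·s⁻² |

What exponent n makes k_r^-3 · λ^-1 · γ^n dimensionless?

1

Balance the M exponent: (1)·n from γ, plus −3·(0) − (1) = -1 from the rest, must sum to zero.
n − 1 = 0, so n = 1.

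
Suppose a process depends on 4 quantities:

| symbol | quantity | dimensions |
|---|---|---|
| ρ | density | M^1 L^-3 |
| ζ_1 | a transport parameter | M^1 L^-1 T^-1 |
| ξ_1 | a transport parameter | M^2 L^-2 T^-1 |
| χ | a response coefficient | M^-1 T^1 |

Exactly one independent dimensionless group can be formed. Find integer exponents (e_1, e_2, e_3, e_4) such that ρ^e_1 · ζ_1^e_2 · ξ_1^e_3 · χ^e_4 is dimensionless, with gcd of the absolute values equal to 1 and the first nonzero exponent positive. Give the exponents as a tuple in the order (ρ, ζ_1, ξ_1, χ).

(1, -1, -1, -2)

M: e_1·(1) + e_2·(1) + e_3·(2) + e_4·(-1) = 0
L: e_1·(-3) + e_2·(-1) + e_3·(-2) + e_4·(0) = 0
T: e_1·(0) + e_2·(-1) + e_3·(-1) + e_4·(1) = 0
Solving this homogeneous linear system for the smallest-integer solution (first nonzero entry positive) gives (1, -1, -1, -2).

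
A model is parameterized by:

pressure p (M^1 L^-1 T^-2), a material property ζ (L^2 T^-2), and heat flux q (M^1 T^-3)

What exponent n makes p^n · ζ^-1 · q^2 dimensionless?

-2

Balance the M exponent: (1)·n from p, plus −(0) + 2·(1) = 2 from the rest, must sum to zero.
n + 2 = 0, so n = -2.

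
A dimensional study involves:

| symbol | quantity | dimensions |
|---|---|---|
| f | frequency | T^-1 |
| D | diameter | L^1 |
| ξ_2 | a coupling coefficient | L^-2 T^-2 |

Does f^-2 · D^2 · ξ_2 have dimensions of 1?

Sum the exponent of each base dimension across the product:
  L: −2·[f]_L + 2·[D]_L + [ξ_2]_L = −2·(0) + 2·(1) + (-2) = 0
  T: −2·[f]_T + 2·[D]_T + [ξ_2]_T = −2·(-1) + 2·(0) + (-2) = 0
All base exponents vanish — dimensionless.

yes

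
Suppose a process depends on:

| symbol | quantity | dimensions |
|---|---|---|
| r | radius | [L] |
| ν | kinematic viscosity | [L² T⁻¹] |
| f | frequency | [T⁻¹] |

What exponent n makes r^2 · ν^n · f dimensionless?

-1

Balance the L exponent: (2)·n from ν, plus 2·(1) + (0) = 2 from the rest, must sum to zero.
2n + 2 = 0, so n = -1.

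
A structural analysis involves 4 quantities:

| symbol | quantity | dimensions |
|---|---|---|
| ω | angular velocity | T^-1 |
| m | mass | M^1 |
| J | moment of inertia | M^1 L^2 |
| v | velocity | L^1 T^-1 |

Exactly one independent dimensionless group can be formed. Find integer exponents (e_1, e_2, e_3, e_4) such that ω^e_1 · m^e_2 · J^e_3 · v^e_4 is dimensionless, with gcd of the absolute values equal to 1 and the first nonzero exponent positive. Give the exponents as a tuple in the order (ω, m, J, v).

M: e_1·(0) + e_2·(1) + e_3·(1) + e_4·(0) = 0
L: e_1·(0) + e_2·(0) + e_3·(2) + e_4·(1) = 0
T: e_1·(-1) + e_2·(0) + e_3·(0) + e_4·(-1) = 0
Solving this homogeneous linear system for the smallest-integer solution (first nonzero entry positive) gives (2, -1, 1, -2).

(2, -1, 1, -2)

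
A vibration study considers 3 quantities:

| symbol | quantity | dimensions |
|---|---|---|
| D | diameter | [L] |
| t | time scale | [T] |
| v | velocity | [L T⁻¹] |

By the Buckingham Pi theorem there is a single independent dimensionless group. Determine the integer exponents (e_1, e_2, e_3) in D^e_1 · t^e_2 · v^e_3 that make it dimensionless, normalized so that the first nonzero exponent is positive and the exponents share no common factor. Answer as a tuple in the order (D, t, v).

L: e_1·(1) + e_2·(0) + e_3·(1) = 0
T: e_1·(0) + e_2·(1) + e_3·(-1) = 0
Solving this homogeneous linear system for the smallest-integer solution (first nonzero entry positive) gives (1, -1, -1).

(1, -1, -1)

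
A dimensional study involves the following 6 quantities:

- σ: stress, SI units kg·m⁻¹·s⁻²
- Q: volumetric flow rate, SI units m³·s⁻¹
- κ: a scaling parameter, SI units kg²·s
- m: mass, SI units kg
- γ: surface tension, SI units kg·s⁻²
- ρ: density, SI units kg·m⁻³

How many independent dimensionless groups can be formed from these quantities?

There are 6 variables and 3 base dimensions (M, L, T).
The dimension matrix has rank 3.
Independent dimensionless groups: 6 − 3 = 3.

3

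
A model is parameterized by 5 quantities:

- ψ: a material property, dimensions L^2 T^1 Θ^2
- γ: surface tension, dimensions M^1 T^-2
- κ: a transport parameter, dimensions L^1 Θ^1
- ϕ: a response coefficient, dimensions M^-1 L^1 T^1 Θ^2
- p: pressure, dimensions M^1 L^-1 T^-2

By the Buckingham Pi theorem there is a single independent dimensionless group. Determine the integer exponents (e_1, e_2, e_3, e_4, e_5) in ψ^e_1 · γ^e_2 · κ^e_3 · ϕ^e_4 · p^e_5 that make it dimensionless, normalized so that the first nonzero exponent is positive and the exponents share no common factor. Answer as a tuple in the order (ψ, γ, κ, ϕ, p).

M: e_1·(0) + e_2·(1) + e_3·(0) + e_4·(-1) + e_5·(1) = 0
L: e_1·(2) + e_2·(0) + e_3·(1) + e_4·(1) + e_5·(-1) = 0
T: e_1·(1) + e_2·(-2) + e_3·(0) + e_4·(1) + e_5·(-2) = 0
Θ: e_1·(2) + e_2·(0) + e_3·(1) + e_4·(2) + e_5·(0) = 0
Solving this homogeneous linear system for the smallest-integer solution (first nonzero entry positive) gives (1, 2, -4, 1, -1).

(1, 2, -4, 1, -1)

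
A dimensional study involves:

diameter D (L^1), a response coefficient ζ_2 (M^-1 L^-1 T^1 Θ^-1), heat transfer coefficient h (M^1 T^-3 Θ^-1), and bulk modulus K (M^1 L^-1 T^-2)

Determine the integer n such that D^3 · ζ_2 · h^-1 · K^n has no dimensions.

2

Balance the M exponent: (1)·n from K, plus 3·(0) + (-1) − (1) = -2 from the rest, must sum to zero.
n − 2 = 0, so n = 2.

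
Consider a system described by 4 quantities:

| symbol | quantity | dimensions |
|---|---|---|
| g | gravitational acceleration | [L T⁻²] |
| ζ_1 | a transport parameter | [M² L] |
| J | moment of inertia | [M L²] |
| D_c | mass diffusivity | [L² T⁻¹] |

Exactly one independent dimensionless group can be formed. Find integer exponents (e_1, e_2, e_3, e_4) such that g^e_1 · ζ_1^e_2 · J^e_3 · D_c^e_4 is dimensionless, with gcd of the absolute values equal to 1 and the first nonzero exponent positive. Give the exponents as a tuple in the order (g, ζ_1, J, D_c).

M: e_1·(0) + e_2·(2) + e_3·(1) + e_4·(0) = 0
L: e_1·(1) + e_2·(1) + e_3·(2) + e_4·(2) = 0
T: e_1·(-2) + e_2·(0) + e_3·(0) + e_4·(-1) = 0
Solving this homogeneous linear system for the smallest-integer solution (first nonzero entry positive) gives (1, -1, 2, -2).

(1, -1, 2, -2)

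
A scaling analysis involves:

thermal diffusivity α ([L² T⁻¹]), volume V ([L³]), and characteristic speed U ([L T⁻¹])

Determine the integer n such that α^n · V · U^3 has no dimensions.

-3

Balance the L exponent: (2)·n from α, plus (3) + 3·(1) = 6 from the rest, must sum to zero.
2n + 6 = 0, so n = -3.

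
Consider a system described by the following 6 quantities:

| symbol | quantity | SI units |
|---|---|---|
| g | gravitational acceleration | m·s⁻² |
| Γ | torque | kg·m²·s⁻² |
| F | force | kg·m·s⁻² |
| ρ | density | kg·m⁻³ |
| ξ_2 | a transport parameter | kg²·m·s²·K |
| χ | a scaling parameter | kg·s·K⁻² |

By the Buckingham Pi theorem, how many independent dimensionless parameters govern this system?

There are 6 variables and 4 base dimensions (M, L, T, Θ).
The dimension matrix has rank 4.
Independent dimensionless groups: 6 − 4 = 2.

2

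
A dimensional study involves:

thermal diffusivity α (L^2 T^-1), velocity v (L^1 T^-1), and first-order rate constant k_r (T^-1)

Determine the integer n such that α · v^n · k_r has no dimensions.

Balance the L exponent: (1)·n from v, plus (2) + (0) = 2 from the rest, must sum to zero.
n + 2 = 0, so n = -2.

-2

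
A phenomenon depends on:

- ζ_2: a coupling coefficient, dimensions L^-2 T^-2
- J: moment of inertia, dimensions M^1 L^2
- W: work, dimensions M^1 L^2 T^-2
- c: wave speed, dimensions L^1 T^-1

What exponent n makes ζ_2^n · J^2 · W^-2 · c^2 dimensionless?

Balance the L exponent: (-2)·n from ζ_2, plus 2·(2) − 2·(2) + 2·(1) = 2 from the rest, must sum to zero.
-2n + 2 = 0, so n = 1.

1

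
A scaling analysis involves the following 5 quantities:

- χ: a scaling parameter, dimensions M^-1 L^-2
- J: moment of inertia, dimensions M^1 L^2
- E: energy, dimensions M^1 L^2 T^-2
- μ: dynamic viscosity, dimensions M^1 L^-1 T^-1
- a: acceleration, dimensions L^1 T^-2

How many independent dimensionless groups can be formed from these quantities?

2

There are 5 variables and 3 base dimensions (M, L, T).
The dimension matrix has rank 3.
Independent dimensionless groups: 5 − 3 = 2.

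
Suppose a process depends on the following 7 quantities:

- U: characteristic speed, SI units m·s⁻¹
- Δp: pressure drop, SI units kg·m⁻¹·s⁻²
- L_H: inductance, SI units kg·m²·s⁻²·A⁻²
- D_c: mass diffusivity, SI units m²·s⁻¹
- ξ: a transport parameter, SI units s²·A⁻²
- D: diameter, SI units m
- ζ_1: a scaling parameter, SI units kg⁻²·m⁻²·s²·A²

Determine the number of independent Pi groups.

There are 7 variables and 4 base dimensions (M, L, T, I).
The dimension matrix has rank 4.
Independent dimensionless groups: 7 − 4 = 3.

3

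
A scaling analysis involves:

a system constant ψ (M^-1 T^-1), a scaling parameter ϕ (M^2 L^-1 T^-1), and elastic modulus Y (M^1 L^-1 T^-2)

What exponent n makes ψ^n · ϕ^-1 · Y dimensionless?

Balance the M exponent: (-1)·n from ψ, plus −(2) + (1) = -1 from the rest, must sum to zero.
−n − 1 = 0, so n = -1.

-1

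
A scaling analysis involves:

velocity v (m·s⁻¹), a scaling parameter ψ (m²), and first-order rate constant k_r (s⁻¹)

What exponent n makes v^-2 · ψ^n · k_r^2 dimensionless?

Balance the L exponent: (2)·n from ψ, plus −2·(1) + 2·(0) = -2 from the rest, must sum to zero.
2n − 2 = 0, so n = 1.

1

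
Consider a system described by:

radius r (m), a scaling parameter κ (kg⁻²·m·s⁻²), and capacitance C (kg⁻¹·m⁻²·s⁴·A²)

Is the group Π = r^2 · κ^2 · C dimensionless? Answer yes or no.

Sum the exponent of each base dimension across the product:
  M: 2·[r]_M + 2·[κ]_M + [C]_M = 2·(0) + 2·(-2) + (-1) = -5
  L: 2·[r]_L + 2·[κ]_L + [C]_L = 2·(1) + 2·(1) + (-2) = 2
  T: 2·[r]_T + 2·[κ]_T + [C]_T = 2·(0) + 2·(-2) + (4) = 0
  I: 2·[r]_I + 2·[κ]_I + [C]_I = 2·(0) + 2·(0) + (2) = 2
Net dimensions [M⁻⁵ L² I²] ≠ [1] — not dimensionless.

no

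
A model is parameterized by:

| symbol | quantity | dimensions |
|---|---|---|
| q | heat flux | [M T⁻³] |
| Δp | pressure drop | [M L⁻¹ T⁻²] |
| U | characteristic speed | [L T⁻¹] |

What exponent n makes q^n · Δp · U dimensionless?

-1

Balance the M exponent: (1)·n from q, plus (1) + (0) = 1 from the rest, must sum to zero.
n + 1 = 0, so n = -1.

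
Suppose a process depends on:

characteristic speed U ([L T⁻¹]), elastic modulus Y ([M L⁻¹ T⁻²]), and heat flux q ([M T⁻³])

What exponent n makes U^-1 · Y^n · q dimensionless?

-1

Balance the M exponent: (1)·n from Y, plus −(0) + (1) = 1 from the rest, must sum to zero.
n + 1 = 0, so n = -1.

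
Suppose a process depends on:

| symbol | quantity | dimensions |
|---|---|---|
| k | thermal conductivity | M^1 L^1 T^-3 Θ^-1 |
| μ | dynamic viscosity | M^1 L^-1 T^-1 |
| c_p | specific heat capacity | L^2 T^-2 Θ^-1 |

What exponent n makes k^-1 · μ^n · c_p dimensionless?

Balance the M exponent: (1)·n from μ, plus −(1) + (0) = -1 from the rest, must sum to zero.
n − 1 = 0, so n = 1.

1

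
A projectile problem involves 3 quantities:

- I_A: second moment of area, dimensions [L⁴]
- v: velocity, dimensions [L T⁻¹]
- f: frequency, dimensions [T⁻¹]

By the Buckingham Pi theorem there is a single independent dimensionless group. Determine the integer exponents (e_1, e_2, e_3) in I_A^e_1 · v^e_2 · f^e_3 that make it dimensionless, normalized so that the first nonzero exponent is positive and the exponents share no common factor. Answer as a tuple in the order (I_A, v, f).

L: e_1·(4) + e_2·(1) + e_3·(0) = 0
T: e_1·(0) + e_2·(-1) + e_3·(-1) = 0
Solving this homogeneous linear system for the smallest-integer solution (first nonzero entry positive) gives (1, -4, 4).

(1, -4, 4)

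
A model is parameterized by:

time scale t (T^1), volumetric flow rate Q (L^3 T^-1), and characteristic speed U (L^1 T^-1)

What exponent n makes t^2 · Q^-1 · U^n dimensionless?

Balance the L exponent: (1)·n from U, plus 2·(0) − (3) = -3 from the rest, must sum to zero.
n − 3 = 0, so n = 3.

3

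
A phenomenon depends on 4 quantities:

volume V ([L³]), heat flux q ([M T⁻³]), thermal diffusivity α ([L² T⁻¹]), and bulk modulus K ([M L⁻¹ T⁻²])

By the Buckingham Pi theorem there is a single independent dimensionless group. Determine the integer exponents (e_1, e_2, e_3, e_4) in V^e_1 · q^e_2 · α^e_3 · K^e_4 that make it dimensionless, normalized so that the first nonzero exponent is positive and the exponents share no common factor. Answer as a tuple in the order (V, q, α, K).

M: e_1·(0) + e_2·(1) + e_3·(0) + e_4·(1) = 0
L: e_1·(3) + e_2·(0) + e_3·(2) + e_4·(-1) = 0
T: e_1·(0) + e_2·(-3) + e_3·(-1) + e_4·(-2) = 0
Solving this homogeneous linear system for the smallest-integer solution (first nonzero entry positive) gives (1, 3, -3, -3).

(1, 3, -3, -3)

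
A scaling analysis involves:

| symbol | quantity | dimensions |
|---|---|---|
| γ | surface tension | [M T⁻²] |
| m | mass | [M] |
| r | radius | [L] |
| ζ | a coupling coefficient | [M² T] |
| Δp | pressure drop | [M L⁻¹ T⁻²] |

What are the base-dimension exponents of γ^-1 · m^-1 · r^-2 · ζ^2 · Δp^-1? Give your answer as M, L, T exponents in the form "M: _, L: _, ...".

M: 1, L: -1, T: 6

Collect each base-dimension exponent across the product:
  M: −(1) − (1) − 2·(0) + 2·(2) − (1) = 1
  L: −(0) − (0) − 2·(1) + 2·(0) − (-1) = -1
  T: −(-2) − (0) − 2·(0) + 2·(1) − (-2) = 6
So the dimensions are [M L⁻¹ T⁶].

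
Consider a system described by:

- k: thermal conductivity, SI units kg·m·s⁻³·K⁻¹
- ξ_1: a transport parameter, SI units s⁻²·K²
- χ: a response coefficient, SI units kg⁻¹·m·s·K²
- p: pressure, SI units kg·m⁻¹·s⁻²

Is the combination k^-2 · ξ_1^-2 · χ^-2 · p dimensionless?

no

Sum the exponent of each base dimension across the product:
  M: −2·[k]_M − 2·[ξ_1]_M − 2·[χ]_M + [p]_M = −2·(1) − 2·(0) − 2·(-1) + (1) = 1
  L: −2·[k]_L − 2·[ξ_1]_L − 2·[χ]_L + [p]_L = −2·(1) − 2·(0) − 2·(1) + (-1) = -5
  T: −2·[k]_T − 2·[ξ_1]_T − 2·[χ]_T + [p]_T = −2·(-3) − 2·(-2) − 2·(1) + (-2) = 6
  Θ: −2·[k]_Θ − 2·[ξ_1]_Θ − 2·[χ]_Θ + [p]_Θ = −2·(-1) − 2·(2) − 2·(2) + (0) = -6
Net dimensions [M L⁻⁵ T⁶ Θ⁻⁶] ≠ [1] — not dimensionless.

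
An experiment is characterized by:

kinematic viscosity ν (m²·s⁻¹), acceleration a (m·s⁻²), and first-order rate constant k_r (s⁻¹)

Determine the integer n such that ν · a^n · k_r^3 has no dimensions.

Balance the L exponent: (1)·n from a, plus (2) + 3·(0) = 2 from the rest, must sum to zero.
n + 2 = 0, so n = -2.

-2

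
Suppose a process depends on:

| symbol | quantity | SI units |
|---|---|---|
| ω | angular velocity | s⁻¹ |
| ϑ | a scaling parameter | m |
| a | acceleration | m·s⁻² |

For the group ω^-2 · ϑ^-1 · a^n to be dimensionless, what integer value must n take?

1

Balance the L exponent: (1)·n from a, plus −2·(0) − (1) = -1 from the rest, must sum to zero.
n − 1 = 0, so n = 1.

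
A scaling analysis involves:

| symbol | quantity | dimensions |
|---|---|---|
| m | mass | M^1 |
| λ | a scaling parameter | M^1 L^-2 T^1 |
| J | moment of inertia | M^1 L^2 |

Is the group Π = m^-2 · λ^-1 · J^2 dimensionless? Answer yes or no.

no

Sum the exponent of each base dimension across the product:
  M: −2·[m]_M − [λ]_M + 2·[J]_M = −2·(1) − (1) + 2·(1) = -1
  L: −2·[m]_L − [λ]_L + 2·[J]_L = −2·(0) − (-2) + 2·(2) = 6
  T: −2·[m]_T − [λ]_T + 2·[J]_T = −2·(0) − (1) + 2·(0) = -1
Net dimensions [M⁻¹ L⁶ T⁻¹] ≠ [1] — not dimensionless.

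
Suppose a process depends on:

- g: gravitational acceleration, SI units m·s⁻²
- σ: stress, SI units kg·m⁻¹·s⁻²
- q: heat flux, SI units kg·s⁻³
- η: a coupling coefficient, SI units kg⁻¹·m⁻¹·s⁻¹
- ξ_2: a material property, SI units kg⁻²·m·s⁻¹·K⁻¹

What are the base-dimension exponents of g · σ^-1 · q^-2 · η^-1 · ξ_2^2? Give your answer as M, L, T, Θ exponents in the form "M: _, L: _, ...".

M: -6, L: 5, T: 5, Θ: -2

Collect each base-dimension exponent across the product:
  M: (0) − (1) − 2·(1) − (-1) + 2·(-2) = -6
  L: (1) − (-1) − 2·(0) − (-1) + 2·(1) = 5
  T: (-2) − (-2) − 2·(-3) − (-1) + 2·(-1) = 5
  Θ: (0) − (0) − 2·(0) − (0) + 2·(-1) = -2
So the dimensions are [M⁻⁶ L⁵ T⁵ Θ⁻²].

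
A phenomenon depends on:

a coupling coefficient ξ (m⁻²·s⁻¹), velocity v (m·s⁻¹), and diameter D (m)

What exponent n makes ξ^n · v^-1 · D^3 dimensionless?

Balance the L exponent: (-2)·n from ξ, plus −(1) + 3·(1) = 2 from the rest, must sum to zero.
-2n + 2 = 0, so n = 1.

1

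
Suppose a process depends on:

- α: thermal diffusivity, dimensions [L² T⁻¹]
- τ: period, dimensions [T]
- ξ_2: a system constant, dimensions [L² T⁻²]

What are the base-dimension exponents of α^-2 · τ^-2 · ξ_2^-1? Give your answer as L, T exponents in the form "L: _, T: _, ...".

L: -6, T: 2

Collect each base-dimension exponent across the product:
  L: −2·(2) − 2·(0) − (2) = -6
  T: −2·(-1) − 2·(1) − (-2) = 2
So the dimensions are [L⁻⁶ T²].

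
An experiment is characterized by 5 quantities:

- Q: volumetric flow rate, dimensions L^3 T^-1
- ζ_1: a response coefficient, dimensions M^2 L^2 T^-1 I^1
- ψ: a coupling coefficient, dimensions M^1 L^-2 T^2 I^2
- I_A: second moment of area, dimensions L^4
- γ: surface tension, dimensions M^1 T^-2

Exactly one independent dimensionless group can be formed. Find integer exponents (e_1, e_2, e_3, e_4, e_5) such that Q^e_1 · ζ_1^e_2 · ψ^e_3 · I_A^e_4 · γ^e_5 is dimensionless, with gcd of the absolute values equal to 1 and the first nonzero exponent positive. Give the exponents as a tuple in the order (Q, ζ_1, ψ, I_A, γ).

M: e_1·(0) + e_2·(2) + e_3·(1) + e_4·(0) + e_5·(1) = 0
L: e_1·(3) + e_2·(2) + e_3·(-2) + e_4·(4) + e_5·(0) = 0
T: e_1·(-1) + e_2·(-1) + e_3·(2) + e_4·(0) + e_5·(-2) = 0
I: e_1·(0) + e_2·(1) + e_3·(2) + e_4·(0) + e_5·(0) = 0
Solving this homogeneous linear system for the smallest-integer solution (first nonzero entry positive) gives (2, 2, -1, -3, -3).

(2, 2, -1, -3, -3)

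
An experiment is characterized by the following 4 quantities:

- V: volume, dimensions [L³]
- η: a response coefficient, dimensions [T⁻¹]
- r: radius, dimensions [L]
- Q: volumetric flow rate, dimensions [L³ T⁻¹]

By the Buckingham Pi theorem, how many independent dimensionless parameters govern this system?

There are 4 variables and 2 base dimensions (L, T).
The dimension matrix has rank 2.
Independent dimensionless groups: 4 − 2 = 2.

2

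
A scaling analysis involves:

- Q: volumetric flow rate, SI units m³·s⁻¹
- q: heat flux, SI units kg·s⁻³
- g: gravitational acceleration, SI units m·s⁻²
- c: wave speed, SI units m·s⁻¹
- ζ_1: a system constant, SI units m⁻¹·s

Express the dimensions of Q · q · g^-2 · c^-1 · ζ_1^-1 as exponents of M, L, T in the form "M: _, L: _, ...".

Collect each base-dimension exponent across the product:
  M: (0) + (1) − 2·(0) − (0) − (0) = 1
  L: (3) + (0) − 2·(1) − (1) − (-1) = 1
  T: (-1) + (-3) − 2·(-2) − (-1) − (1) = 0
So the dimensions are [M L].

M: 1, L: 1, T: 0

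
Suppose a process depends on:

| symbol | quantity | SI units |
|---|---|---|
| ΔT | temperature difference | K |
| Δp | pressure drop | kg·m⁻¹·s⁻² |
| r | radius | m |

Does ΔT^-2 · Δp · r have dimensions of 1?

Sum the exponent of each base dimension across the product:
  M: −2·[ΔT]_M + [Δp]_M + [r]_M = −2·(0) + (1) + (0) = 1
  L: −2·[ΔT]_L + [Δp]_L + [r]_L = −2·(0) + (-1) + (1) = 0
  T: −2·[ΔT]_T + [Δp]_T + [r]_T = −2·(0) + (-2) + (0) = -2
  Θ: −2·[ΔT]_Θ + [Δp]_Θ + [r]_Θ = −2·(1) + (0) + (0) = -2
Net dimensions [M T⁻² Θ⁻²] ≠ [1] — not dimensionless.

no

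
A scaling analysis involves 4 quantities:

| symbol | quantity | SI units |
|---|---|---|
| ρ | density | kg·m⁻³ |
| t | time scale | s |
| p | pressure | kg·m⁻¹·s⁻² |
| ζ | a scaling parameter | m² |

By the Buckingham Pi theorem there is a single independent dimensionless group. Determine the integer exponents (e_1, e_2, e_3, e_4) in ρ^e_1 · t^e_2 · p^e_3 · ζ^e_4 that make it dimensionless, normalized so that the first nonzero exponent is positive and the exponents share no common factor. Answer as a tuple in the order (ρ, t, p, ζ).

(1, -2, -1, 1)

M: e_1·(1) + e_2·(0) + e_3·(1) + e_4·(0) = 0
L: e_1·(-3) + e_2·(0) + e_3·(-1) + e_4·(2) = 0
T: e_1·(0) + e_2·(1) + e_3·(-2) + e_4·(0) = 0
Solving this homogeneous linear system for the smallest-integer solution (first nonzero entry positive) gives (1, -2, -1, 1).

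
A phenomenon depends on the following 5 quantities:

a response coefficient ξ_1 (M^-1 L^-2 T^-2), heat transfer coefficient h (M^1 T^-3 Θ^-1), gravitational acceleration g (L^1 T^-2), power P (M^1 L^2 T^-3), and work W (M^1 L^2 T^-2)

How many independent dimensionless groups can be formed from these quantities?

There are 5 variables and 4 base dimensions (M, L, T, Θ).
The dimension matrix has rank 4.
Independent dimensionless groups: 5 − 4 = 1.

1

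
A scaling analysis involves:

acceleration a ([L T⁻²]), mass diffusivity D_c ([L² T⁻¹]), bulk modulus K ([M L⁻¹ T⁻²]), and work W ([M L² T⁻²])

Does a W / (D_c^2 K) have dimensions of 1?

Sum the exponent of each base dimension across the product:
  M: [a]_M − 2·[D_c]_M − [K]_M + [W]_M = (0) − 2·(0) − (1) + (1) = 0
  L: [a]_L − 2·[D_c]_L − [K]_L + [W]_L = (1) − 2·(2) − (-1) + (2) = 0
  T: [a]_T − 2·[D_c]_T − [K]_T + [W]_T = (-2) − 2·(-1) − (-2) + (-2) = 0
All base exponents vanish — dimensionless.

yes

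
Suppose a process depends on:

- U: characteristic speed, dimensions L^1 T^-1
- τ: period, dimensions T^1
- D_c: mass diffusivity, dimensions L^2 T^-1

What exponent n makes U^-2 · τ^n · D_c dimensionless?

-1

Balance the T exponent: (1)·n from τ, plus −2·(-1) + (-1) = 1 from the rest, must sum to zero.
n + 1 = 0, so n = -1.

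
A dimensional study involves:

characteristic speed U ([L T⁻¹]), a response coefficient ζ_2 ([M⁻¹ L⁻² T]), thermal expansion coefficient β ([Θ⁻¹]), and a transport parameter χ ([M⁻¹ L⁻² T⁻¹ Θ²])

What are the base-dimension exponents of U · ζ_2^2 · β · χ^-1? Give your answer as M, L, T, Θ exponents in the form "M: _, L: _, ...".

Collect each base-dimension exponent across the product:
  M: (0) + 2·(-1) + (0) − (-1) = -1
  L: (1) + 2·(-2) + (0) − (-2) = -1
  T: (-1) + 2·(1) + (0) − (-1) = 2
  Θ: (0) + 2·(0) + (-1) − (2) = -3
So the dimensions are [M⁻¹ L⁻¹ T² Θ⁻³].

M: -1, L: -1, T: 2, Θ: -3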